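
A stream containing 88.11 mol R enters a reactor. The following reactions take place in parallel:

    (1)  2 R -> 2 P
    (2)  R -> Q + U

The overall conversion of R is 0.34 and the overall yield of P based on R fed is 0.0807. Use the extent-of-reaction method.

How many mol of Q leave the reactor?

Yield of P: 2ξ₁ / 88.11 = 0.0807 → ξ₁ = 3.555 mol.
Conversion of R: 2ξ₁ + 1ξ₂ = 0.34 × 88.11 = 29.96 → ξ₂ = 22.85 mol.
Outlet amounts (n = n₀ + Σ ν·ξ):
  R: 88.11 − 2(3.555) − 1(22.85) = 58.15
  P: 0 + 2(3.555) = 7.11
  Q: 0 + 1(22.85) = 22.85
  U: 0 + 1(22.85) = 22.85

22.8 mol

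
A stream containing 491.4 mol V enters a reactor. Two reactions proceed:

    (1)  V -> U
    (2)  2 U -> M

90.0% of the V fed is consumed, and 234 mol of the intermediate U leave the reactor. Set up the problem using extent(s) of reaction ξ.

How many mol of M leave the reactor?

Conversion of V: V consumed = 1ξ₁ = 0.9 × 491.4 → ξ₁ = 442.3 mol.
U balance: n_U = 0 + 1ξ₁ − 2ξ₂ = 234 → ξ₂ = (1·442.3 − 234)/2 = 104.1 mol.
Outlet amounts (n = n₀ + Σ ν·ξ):
  V: 491.4 − 1(442.3) = 49.14
  U: 0 + 1(442.3) − 2(104.1) = 234
  M: 0 + 1(104.1) = 104.1

104 mol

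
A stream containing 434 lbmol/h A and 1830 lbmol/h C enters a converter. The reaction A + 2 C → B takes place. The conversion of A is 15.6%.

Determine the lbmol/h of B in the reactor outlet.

67.7 lbmol/h

A reacted = 0.156 × 434 = 67.7 lbmol/h; ν_A = −1, so ξ = 67.7/1 = 67.7 lbmol/h.
Outlet amounts (n = n₀ + ν ξ):
  A: 434 − 1(67.7) = 366.3
  C: 1830 − 2(67.7) = 1695
  B: 0 + 1(67.7) = 67.7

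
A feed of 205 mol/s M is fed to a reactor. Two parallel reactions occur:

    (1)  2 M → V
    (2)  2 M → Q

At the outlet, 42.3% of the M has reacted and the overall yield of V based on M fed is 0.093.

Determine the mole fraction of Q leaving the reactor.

Yield of V: 1ξ₁ / 205 = 0.093 → ξ₁ = 19.07 mol/s.
Conversion of M: 2ξ₁ + 2ξ₂ = 0.423 × 205 = 86.72 → ξ₂ = 24.29 mol/s.
Outlet amounts (n = n₀ + Σ ν·ξ):
  M: 205 − 2(19.07) − 2(24.29) = 118.3
  V: 0 + 1(19.07) = 19.07
  Q: 0 + 1(24.29) = 24.29
Total out = 161.6 mol/s; y_Q = 24.29 / 161.6 = 0.1503.

0.15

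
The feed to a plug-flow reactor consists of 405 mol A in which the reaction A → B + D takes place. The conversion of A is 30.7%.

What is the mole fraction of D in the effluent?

0.235

A reacted = 0.307 × 405 = 124.3 mol; ν_A = −1, so ξ = 124.3/1 = 124.3 mol.
Outlet amounts (n = n₀ + ν ξ):
  A: 405 − 1(124.3) = 280.7
  B: 0 + 1(124.3) = 124.3
  D: 0 + 1(124.3) = 124.3
Total out = 529.3 mol; y_D = 124.3 / 529.3 = 0.2349.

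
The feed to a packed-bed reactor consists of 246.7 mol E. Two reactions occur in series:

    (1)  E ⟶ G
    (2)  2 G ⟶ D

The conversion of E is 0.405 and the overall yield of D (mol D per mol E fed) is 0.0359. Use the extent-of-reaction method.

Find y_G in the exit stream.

Conversion of E: E consumed = 1ξ₁ = 0.405 × 246.7 → ξ₁ = 99.91 mol.
Yield of D: 1ξ₂ / 246.7 = 0.0359 → ξ₂ = 8.857 mol.
Outlet amounts (n = n₀ + Σ ν·ξ):
  E: 246.7 − 1(99.91) = 146.8
  G: 0 + 1(99.91) − 2(8.857) = 82.2
  D: 0 + 1(8.857) = 8.857
Total out = 237.8 mol; y_G = 82.2 / 237.8 = 0.3456.

0.346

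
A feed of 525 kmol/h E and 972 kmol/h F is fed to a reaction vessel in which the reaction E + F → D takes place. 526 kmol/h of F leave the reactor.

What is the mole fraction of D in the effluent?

For F: n = n₀ − 1ξ → 526 = 972 − 1ξ, giving ξ = 446 kmol/h.
Outlet amounts (n = n₀ + ν ξ):
  E: 525 − 1(446) = 79
  F: 972 − 1(446) = 526
  D: 0 + 1(446) = 446
Total out = 1051 kmol/h; y_D = 446 / 1051 = 0.4244.

0.424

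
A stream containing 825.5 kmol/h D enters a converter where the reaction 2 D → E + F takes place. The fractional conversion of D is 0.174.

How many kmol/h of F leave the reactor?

71.8 kmol/h

D reacted = 0.174 × 825.5 = 143.6 kmol/h; ν_D = −2, so ξ = 143.6/2 = 71.82 kmol/h.
Outlet amounts (n = n₀ + ν ξ):
  D: 825.5 − 2(71.82) = 681.9
  E: 0 + 1(71.82) = 71.82
  F: 0 + 1(71.82) = 71.82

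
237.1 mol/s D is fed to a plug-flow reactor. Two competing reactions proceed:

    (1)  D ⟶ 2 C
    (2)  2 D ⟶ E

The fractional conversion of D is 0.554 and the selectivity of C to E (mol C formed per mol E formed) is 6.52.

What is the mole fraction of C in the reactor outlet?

Conversion of D: D consumed = 0.554 × 237.1 = 131.4 mol/s = 1ξ₁ + 2ξ₂.
Selectivity: 2ξ₁ / (1ξ₂) = 6.52 → ξ₁ = 3.26 ξ₂.
Substitute: (1·3.26 + 2) ξ₂ = 131.4 → ξ₂ = 24.97 mol/s, ξ₁ = 81.41 mol/s.
Outlet amounts (n = n₀ + Σ ν·ξ):
  D: 237.1 − 1(81.41) − 2(24.97) = 105.7
  C: 0 + 2(81.41) = 162.8
  E: 0 + 1(24.97) = 24.97
Total out = 293.5 mol/s; y_C = 162.8 / 293.5 = 0.5547.

0.555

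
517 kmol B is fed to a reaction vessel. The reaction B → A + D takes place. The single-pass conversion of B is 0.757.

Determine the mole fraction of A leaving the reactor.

B reacted = 0.757 × 517 = 391.4 kmol; ν_B = −1, so ξ = 391.4/1 = 391.4 kmol.
Outlet amounts (n = n₀ + ν ξ):
  B: 517 − 1(391.4) = 125.6
  A: 0 + 1(391.4) = 391.4
  D: 0 + 1(391.4) = 391.4
Total out = 908.4 kmol; y_A = 391.4 / 908.4 = 0.4308.

0.431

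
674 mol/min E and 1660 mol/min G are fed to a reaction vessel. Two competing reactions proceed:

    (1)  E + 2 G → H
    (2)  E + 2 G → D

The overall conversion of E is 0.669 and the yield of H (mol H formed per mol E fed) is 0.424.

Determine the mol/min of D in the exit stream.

Yield of H: 1ξ₁ / 674 = 0.424 → ξ₁ = 285.8 mol/min.
Conversion of E: 1ξ₁ + 1ξ₂ = 0.669 × 674 = 450.9 → ξ₂ = 165.1 mol/min.
Outlet amounts (n = n₀ + Σ ν·ξ):
  E: 674 − 1(285.8) − 1(165.1) = 223.1
  G: 1660 − 2(285.8) − 2(165.1) = 758.2
  H: 0 + 1(285.8) = 285.8
  D: 0 + 1(165.1) = 165.1

165 mol/min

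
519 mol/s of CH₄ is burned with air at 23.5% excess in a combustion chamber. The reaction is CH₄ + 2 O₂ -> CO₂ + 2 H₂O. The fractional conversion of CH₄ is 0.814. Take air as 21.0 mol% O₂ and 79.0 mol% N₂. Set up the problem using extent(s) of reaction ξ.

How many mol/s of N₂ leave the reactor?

Stoichiometric O₂ = 2 × 519 = 1038 mol/s; O₂ fed = 1038 × 1.235 = 1282 mol/s.
N₂ fed = 1282 × 79/21 = 4822 mol/s.
Fuel reacted = 0.814 × 519 → ξ = 422.5 mol/s.
Outlet (n = n₀ + ν ξ):
  CH₄: 519 − 1(422.5) = 96.53
  O₂: 1282 − 2(422.5) = 437
  N₂: 4822 (inert)
  CO₂: 0 + 1(422.5) = 422.5
  H₂O: 0 + 2(422.5) = 844.9

4820 mol/s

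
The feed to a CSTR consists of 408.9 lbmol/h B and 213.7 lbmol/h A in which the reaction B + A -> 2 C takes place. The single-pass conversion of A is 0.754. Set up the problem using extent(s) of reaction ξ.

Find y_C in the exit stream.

A reacted = 0.754 × 213.7 = 161.1 lbmol/h; ν_A = −1, so ξ = 161.1/1 = 161.1 lbmol/h.
Outlet amounts (n = n₀ + ν ξ):
  B: 408.9 − 1(161.1) = 247.8
  A: 213.7 − 1(161.1) = 52.57
  C: 0 + 2(161.1) = 322.3
Total out = 622.6 lbmol/h; y_C = 322.3 / 622.6 = 0.5176.

0.518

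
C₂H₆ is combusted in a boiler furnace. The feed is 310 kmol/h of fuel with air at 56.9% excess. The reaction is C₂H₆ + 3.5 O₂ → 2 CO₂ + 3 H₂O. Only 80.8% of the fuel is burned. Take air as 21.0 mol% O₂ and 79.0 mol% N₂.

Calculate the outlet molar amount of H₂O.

Stoichiometric O₂ = 3.5 × 310 = 1085 kmol/h; O₂ fed = 1085 × 1.569 = 1702 kmol/h.
N₂ fed = 1702 × 79/21 = 6404 kmol/h.
Fuel reacted = 0.808 × 310 → ξ = 250.5 kmol/h.
Outlet (n = n₀ + ν ξ):
  C₂H₆: 310 − 1(250.5) = 59.52
  O₂: 1702 − 3.5(250.5) = 825.7
  N₂: 6404 (inert)
  CO₂: 0 + 2(250.5) = 501
  H₂O: 0 + 3(250.5) = 751.4

751 kmol/h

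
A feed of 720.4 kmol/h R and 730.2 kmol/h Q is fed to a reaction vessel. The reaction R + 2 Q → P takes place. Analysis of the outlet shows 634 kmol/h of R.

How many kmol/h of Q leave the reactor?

For R: n = n₀ − 1ξ → 634 = 720.4 − 1ξ, giving ξ = 86.4 kmol/h.
Outlet amounts (n = n₀ + ν ξ):
  R: 720.4 − 1(86.4) = 634
  Q: 730.2 − 2(86.4) = 557.4
  P: 0 + 1(86.4) = 86.4

557 kmol/h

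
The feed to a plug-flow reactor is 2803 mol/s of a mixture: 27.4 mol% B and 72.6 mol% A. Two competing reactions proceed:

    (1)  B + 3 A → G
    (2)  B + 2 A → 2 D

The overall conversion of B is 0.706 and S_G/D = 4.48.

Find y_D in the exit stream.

0.0847

Conversion of B: B consumed = 0.706 × 768 = 542.2 mol/s = 1ξ₁ + 1ξ₂.
Selectivity: 1ξ₁ / (2ξ₂) = 4.48 → ξ₁ = 8.96 ξ₂.
Substitute: (1·8.96 + 1) ξ₂ = 542.2 → ξ₂ = 54.44 mol/s, ξ₁ = 487.8 mol/s.
Outlet amounts (n = n₀ + Σ ν·ξ):
  B: 768 − 1(487.8) − 1(54.44) = 225.8
  A: 2035 − 3(487.8) − 2(54.44) = 462.7
  G: 0 + 1(487.8) = 487.8
  D: 0 + 2(54.44) = 108.9
Total out = 1285 mol/s; y_D = 108.9 / 1285 = 0.08472.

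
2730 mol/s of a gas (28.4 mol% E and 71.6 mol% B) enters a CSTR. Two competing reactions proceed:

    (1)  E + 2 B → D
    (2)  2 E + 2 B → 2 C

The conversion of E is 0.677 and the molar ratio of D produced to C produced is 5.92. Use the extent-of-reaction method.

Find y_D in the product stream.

Conversion of E: E consumed = 0.677 × 775.3 = 524.9 mol/s = 1ξ₁ + 2ξ₂.
Selectivity: 1ξ₁ / (2ξ₂) = 5.92 → ξ₁ = 11.84 ξ₂.
Substitute: (1·11.84 + 2) ξ₂ = 524.9 → ξ₂ = 37.93 mol/s, ξ₁ = 449 mol/s.
Outlet amounts (n = n₀ + Σ ν·ξ):
  E: 775.3 − 1(449) − 2(37.93) = 250.4
  B: 1955 − 2(449) − 2(37.93) = 980.7
  D: 0 + 1(449) = 449
  C: 0 + 2(37.93) = 75.85
Total out = 1756 mol/s; y_D = 449 / 1756 = 0.2557.

0.256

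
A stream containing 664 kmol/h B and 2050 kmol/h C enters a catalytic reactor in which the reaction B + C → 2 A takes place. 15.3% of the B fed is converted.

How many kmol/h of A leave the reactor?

203 kmol/h

B reacted = 0.153 × 664 = 101.6 kmol/h; ν_B = −1, so ξ = 101.6/1 = 101.6 kmol/h.
Outlet amounts (n = n₀ + ν ξ):
  B: 664 − 1(101.6) = 562.4
  C: 2050 − 1(101.6) = 1948
  A: 0 + 2(101.6) = 203.2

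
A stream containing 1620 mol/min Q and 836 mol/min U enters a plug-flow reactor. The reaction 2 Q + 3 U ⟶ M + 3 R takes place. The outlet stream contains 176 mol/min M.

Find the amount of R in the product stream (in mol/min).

528 mol/min

For M: n = n₀ + 1ξ → 176 = 0 + 1ξ, giving ξ = 176 mol/min.
Outlet amounts (n = n₀ + ν ξ):
  Q: 1620 − 2(176) = 1268
  U: 836 − 3(176) = 308
  M: 0 + 1(176) = 176
  R: 0 + 3(176) = 528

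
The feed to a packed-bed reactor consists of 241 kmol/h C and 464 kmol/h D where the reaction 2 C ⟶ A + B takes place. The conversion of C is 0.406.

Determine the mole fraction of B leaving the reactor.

0.0694

C reacted = 0.406 × 241 = 97.85 kmol/h; ν_C = −2, so ξ = 97.85/2 = 48.92 kmol/h.
Outlet amounts (n = n₀ + ν ξ):
  C: 241 − 2(48.92) = 143.2
  A: 0 + 1(48.92) = 48.92
  B: 0 + 1(48.92) = 48.92
  D: 464 (inert)
Total out = 705 kmol/h; y_B = 48.92 / 705 = 0.06939.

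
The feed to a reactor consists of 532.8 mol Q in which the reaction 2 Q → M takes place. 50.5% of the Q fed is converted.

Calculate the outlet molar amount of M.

135 mol

Q reacted = 0.505 × 532.8 = 269.1 mol; ν_Q = −2, so ξ = 269.1/2 = 134.5 mol.
Outlet amounts (n = n₀ + ν ξ):
  Q: 532.8 − 2(134.5) = 263.7
  M: 0 + 1(134.5) = 134.5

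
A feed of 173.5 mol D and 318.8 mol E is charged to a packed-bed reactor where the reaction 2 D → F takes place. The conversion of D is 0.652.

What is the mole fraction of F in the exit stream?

0.13

D reacted = 0.652 × 173.5 = 113.1 mol; ν_D = −2, so ξ = 113.1/2 = 56.56 mol.
Outlet amounts (n = n₀ + ν ξ):
  D: 173.5 − 2(56.56) = 60.38
  F: 0 + 1(56.56) = 56.56
  E: 318.8 (inert)
Total out = 435.7 mol; y_F = 56.56 / 435.7 = 0.1298.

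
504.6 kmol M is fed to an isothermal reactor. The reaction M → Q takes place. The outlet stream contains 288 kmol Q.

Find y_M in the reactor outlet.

For Q: n = n₀ + 1ξ → 288 = 0 + 1ξ, giving ξ = 288 kmol.
Outlet amounts (n = n₀ + ν ξ):
  M: 504.6 − 1(288) = 216.6
  Q: 0 + 1(288) = 288
Total out = 504.6 kmol; y_M = 216.6 / 504.6 = 0.4293.

0.429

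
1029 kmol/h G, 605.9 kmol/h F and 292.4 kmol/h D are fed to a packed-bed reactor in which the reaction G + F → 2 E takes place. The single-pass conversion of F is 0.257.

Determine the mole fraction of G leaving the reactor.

F reacted = 0.257 × 605.9 = 155.7 kmol/h; ν_F = −1, so ξ = 155.7/1 = 155.7 kmol/h.
Outlet amounts (n = n₀ + ν ξ):
  G: 1029 − 1(155.7) = 873.3
  F: 605.9 − 1(155.7) = 450.2
  E: 0 + 2(155.7) = 311.4
  D: 292.4 (inert)
Total out = 1927 kmol/h; y_G = 873.3 / 1927 = 0.4531.

0.453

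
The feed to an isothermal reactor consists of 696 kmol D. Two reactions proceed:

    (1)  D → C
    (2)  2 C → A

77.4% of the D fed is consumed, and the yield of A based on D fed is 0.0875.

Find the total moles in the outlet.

635 kmol

Conversion of D: D consumed = 1ξ₁ = 0.774 × 696 → ξ₁ = 538.7 kmol.
Yield of A: 1ξ₂ / 696 = 0.0875 → ξ₂ = 60.9 kmol.
Outlet amounts (n = n₀ + Σ ν·ξ):
  D: 696 − 1(538.7) = 157.3
  C: 0 + 1(538.7) − 2(60.9) = 416.9
  A: 0 + 1(60.9) = 60.9
Total out = 157.3 + 416.9 + 60.9 = 635.1 kmol.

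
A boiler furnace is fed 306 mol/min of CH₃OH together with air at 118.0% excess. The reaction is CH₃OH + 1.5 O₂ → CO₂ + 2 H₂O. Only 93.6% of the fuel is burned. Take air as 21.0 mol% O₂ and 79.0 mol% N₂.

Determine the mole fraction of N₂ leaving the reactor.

Stoichiometric O₂ = 1.5 × 306 = 459 mol/min; O₂ fed = 459 × 2.180 = 1001 mol/min.
N₂ fed = 1001 × 79/21 = 3764 mol/min.
Fuel reacted = 0.936 × 306 → ξ = 286.4 mol/min.
Outlet (n = n₀ + ν ξ):
  CH₃OH: 306 − 1(286.4) = 19.58
  O₂: 1001 − 1.5(286.4) = 571
  N₂: 3764 (inert)
  CO₂: 0 + 1(286.4) = 286.4
  H₂O: 0 + 2(286.4) = 572.8
Total out = 5214 mol/min; y_N₂ = 3764 / 5214 = 0.7219.

0.722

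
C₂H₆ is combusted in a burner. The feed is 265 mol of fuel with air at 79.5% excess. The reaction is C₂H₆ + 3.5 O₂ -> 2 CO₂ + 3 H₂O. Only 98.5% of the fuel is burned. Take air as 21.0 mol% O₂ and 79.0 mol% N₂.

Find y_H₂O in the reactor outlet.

Stoichiometric O₂ = 3.5 × 265 = 927.5 mol; O₂ fed = 927.5 × 1.795 = 1665 mol.
N₂ fed = 1665 × 79/21 = 6263 mol.
Fuel reacted = 0.985 × 265 → ξ = 261 mol.
Outlet (n = n₀ + ν ξ):
  C₂H₆: 265 − 1(261) = 3.975
  O₂: 1665 − 3.5(261) = 751.3
  N₂: 6263 (inert)
  CO₂: 0 + 2(261) = 522
  H₂O: 0 + 3(261) = 783.1
Total out = 8323 mol; y_H₂O = 783.1 / 8323 = 0.09408.

0.0941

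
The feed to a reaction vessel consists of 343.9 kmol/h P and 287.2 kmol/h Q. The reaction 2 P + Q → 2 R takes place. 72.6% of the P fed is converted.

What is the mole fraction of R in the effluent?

0.493

P reacted = 0.726 × 343.9 = 249.7 kmol/h; ν_P = −2, so ξ = 249.7/2 = 124.8 kmol/h.
Outlet amounts (n = n₀ + ν ξ):
  P: 343.9 − 2(124.8) = 94.23
  Q: 287.2 − 1(124.8) = 162.4
  R: 0 + 2(124.8) = 249.7
Total out = 506.3 kmol/h; y_R = 249.7 / 506.3 = 0.4932.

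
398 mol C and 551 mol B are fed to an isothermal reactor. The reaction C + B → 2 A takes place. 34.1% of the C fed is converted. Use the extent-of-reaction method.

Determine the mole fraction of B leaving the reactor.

C reacted = 0.341 × 398 = 135.7 mol; ν_C = −1, so ξ = 135.7/1 = 135.7 mol.
Outlet amounts (n = n₀ + ν ξ):
  C: 398 − 1(135.7) = 262.3
  B: 551 − 1(135.7) = 415.3
  A: 0 + 2(135.7) = 271.4
Total out = 949 mol; y_B = 415.3 / 949 = 0.4376.

0.438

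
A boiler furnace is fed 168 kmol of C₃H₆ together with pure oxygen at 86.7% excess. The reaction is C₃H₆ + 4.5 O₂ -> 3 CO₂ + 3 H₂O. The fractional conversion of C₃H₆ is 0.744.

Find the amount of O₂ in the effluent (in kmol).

849 kmol

Stoichiometric O₂ = 4.5 × 168 = 756 kmol; O₂ fed = 756 × 1.867 = 1411 kmol.
Fuel reacted = 0.744 × 168 → ξ = 125 kmol.
Outlet (n = n₀ + ν ξ):
  C₃H₆: 168 − 1(125) = 43.01
  O₂: 1411 − 4.5(125) = 849
  CO₂: 0 + 3(125) = 375
  H₂O: 0 + 3(125) = 375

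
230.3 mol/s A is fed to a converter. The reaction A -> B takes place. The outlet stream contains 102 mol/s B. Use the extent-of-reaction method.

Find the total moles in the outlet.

For B: n = n₀ + 1ξ → 102 = 0 + 1ξ, giving ξ = 102 mol/s.
Outlet amounts (n = n₀ + ν ξ):
  A: 230.3 − 1(102) = 128.3
  B: 0 + 1(102) = 102
Total out = 128.3 + 102 = 230.3 mol/s.

230 mol/s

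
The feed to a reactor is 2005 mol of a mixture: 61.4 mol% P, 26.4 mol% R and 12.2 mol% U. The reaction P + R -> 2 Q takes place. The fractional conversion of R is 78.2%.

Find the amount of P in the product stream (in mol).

817 mol

R reacted = 0.782 × 529.3 = 413.9 mol; ν_R = −1, so ξ = 413.9/1 = 413.9 mol.
Outlet amounts (n = n₀ + ν ξ):
  P: 1231 − 1(413.9) = 817.1
  R: 529.3 − 1(413.9) = 115.4
  Q: 0 + 2(413.9) = 827.9
  U: 244.6 (inert)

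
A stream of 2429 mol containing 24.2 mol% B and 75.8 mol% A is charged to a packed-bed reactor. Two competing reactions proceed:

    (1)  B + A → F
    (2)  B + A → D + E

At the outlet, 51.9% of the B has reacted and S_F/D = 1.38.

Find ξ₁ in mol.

Conversion of B: B consumed = 0.519 × 587.8 = 305.1 mol = 1ξ₁ + 1ξ₂.
Selectivity: 1ξ₁ / (1ξ₂) = 1.38 → ξ₁ = 1.38 ξ₂.
Substitute: (1·1.38 + 1) ξ₂ = 305.1 → ξ₂ = 128.2 mol, ξ₁ = 176.9 mol.
Outlet amounts (n = n₀ + Σ ν·ξ):
  B: 587.8 − 1(176.9) − 1(128.2) = 282.7
  A: 1841 − 1(176.9) − 1(128.2) = 1536
  F: 0 + 1(176.9) = 176.9
  D: 0 + 1(128.2) = 128.2
  E: 0 + 1(128.2) = 128.2

ξ₁ = 177 mol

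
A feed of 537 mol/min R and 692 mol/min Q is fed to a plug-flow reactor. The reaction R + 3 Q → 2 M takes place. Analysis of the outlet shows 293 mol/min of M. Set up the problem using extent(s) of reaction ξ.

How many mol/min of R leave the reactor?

For M: n = n₀ + 2ξ → 293 = 0 + 2ξ, giving ξ = 146.5 mol/min.
Outlet amounts (n = n₀ + ν ξ):
  R: 537 − 1(146.5) = 390.5
  Q: 692 − 3(146.5) = 252.5
  M: 0 + 2(146.5) = 293

390 mol/min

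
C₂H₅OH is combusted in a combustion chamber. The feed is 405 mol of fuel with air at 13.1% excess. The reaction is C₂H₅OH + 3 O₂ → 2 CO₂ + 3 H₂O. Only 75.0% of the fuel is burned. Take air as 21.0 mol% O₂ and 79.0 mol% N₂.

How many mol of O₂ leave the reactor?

463 mol

Stoichiometric O₂ = 3 × 405 = 1215 mol; O₂ fed = 1215 × 1.131 = 1374 mol.
N₂ fed = 1374 × 79/21 = 5169 mol.
Fuel reacted = 0.75 × 405 → ξ = 303.8 mol.
Outlet (n = n₀ + ν ξ):
  C₂H₅OH: 405 − 1(303.8) = 101.2
  O₂: 1374 − 3(303.8) = 462.9
  N₂: 5169 (inert)
  CO₂: 0 + 2(303.8) = 607.5
  H₂O: 0 + 3(303.8) = 911.2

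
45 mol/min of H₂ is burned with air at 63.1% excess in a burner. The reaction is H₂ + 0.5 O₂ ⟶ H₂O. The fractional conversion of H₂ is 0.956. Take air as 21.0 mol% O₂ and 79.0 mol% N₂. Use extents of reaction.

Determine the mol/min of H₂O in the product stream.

43 mol/min

Stoichiometric O₂ = 0.5 × 45 = 22.5 mol/min; O₂ fed = 22.5 × 1.631 = 36.7 mol/min.
N₂ fed = 36.7 × 79/21 = 138.1 mol/min.
Fuel reacted = 0.956 × 45 → ξ = 43.02 mol/min.
Outlet (n = n₀ + ν ξ):
  H₂: 45 − 1(43.02) = 1.98
  O₂: 36.7 − 0.5(43.02) = 15.19
  N₂: 138.1 (inert)
  H₂O: 0 + 1(43.02) = 43.02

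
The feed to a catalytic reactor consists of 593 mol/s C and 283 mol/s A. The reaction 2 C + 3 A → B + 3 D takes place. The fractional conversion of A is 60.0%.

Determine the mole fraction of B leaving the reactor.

0.0691

A reacted = 0.6 × 283 = 169.8 mol/s; ν_A = −3, so ξ = 169.8/3 = 56.6 mol/s.
Outlet amounts (n = n₀ + ν ξ):
  C: 593 − 2(56.6) = 479.8
  A: 283 − 3(56.6) = 113.2
  B: 0 + 1(56.6) = 56.6
  D: 0 + 3(56.6) = 169.8
Total out = 819.4 mol/s; y_B = 56.6 / 819.4 = 0.06907.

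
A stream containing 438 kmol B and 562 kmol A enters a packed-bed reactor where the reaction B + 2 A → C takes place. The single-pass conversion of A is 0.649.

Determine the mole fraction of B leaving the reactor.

0.402

A reacted = 0.649 × 562 = 364.7 kmol; ν_A = −2, so ξ = 364.7/2 = 182.4 kmol.
Outlet amounts (n = n₀ + ν ξ):
  B: 438 − 1(182.4) = 255.6
  A: 562 − 2(182.4) = 197.3
  C: 0 + 1(182.4) = 182.4
Total out = 635.3 kmol; y_B = 255.6 / 635.3 = 0.4024.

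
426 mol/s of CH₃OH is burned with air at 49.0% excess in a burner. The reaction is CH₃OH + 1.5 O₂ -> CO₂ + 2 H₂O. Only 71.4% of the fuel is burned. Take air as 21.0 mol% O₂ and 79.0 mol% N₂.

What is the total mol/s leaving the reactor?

5110 mol/s

Stoichiometric O₂ = 1.5 × 426 = 639 mol/s; O₂ fed = 639 × 1.490 = 952.1 mol/s.
N₂ fed = 952.1 × 79/21 = 3582 mol/s.
Fuel reacted = 0.714 × 426 → ξ = 304.2 mol/s.
Outlet (n = n₀ + ν ξ):
  CH₃OH: 426 − 1(304.2) = 121.8
  O₂: 952.1 − 1.5(304.2) = 495.9
  N₂: 3582 (inert)
  CO₂: 0 + 1(304.2) = 304.2
  H₂O: 0 + 2(304.2) = 608.3
Total out = 121.8 + 495.9 + 3582 + 304.2 + 608.3 = 5112 mol/s.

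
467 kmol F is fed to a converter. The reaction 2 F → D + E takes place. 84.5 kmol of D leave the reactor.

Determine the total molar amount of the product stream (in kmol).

For D: n = n₀ + 1ξ → 84.5 = 0 + 1ξ, giving ξ = 84.5 kmol.
Outlet amounts (n = n₀ + ν ξ):
  F: 467 − 2(84.5) = 298
  D: 0 + 1(84.5) = 84.5
  E: 0 + 1(84.5) = 84.5
Total out = 298 + 84.5 + 84.5 = 467 kmol.

467 kmol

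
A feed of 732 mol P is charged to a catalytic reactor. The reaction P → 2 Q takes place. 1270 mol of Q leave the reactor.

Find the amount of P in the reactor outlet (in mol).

For Q: n = n₀ + 2ξ → 1270 = 0 + 2ξ, giving ξ = 635 mol.
Outlet amounts (n = n₀ + ν ξ):
  P: 732 − 1(635) = 97
  Q: 0 + 2(635) = 1270

97 mol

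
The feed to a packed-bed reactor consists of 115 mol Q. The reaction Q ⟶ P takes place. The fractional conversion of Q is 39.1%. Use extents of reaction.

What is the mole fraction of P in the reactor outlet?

Q reacted = 0.391 × 115 = 44.97 mol; ν_Q = −1, so ξ = 44.97/1 = 44.97 mol.
Outlet amounts (n = n₀ + ν ξ):
  Q: 115 − 1(44.97) = 70.03
  P: 0 + 1(44.97) = 44.97
Total out = 115 mol; y_P = 44.97 / 115 = 0.391.

0.391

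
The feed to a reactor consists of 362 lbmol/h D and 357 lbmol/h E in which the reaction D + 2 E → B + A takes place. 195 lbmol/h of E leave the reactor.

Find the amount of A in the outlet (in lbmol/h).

For E: n = n₀ − 2ξ → 195 = 357 − 2ξ, giving ξ = 81 lbmol/h.
Outlet amounts (n = n₀ + ν ξ):
  D: 362 − 1(81) = 281
  E: 357 − 2(81) = 195
  B: 0 + 1(81) = 81
  A: 0 + 1(81) = 81

81 lbmol/h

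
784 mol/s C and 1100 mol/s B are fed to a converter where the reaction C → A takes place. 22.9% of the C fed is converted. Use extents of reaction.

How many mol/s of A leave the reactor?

C reacted = 0.229 × 784 = 179.5 mol/s; ν_C = −1, so ξ = 179.5/1 = 179.5 mol/s.
Outlet amounts (n = n₀ + ν ξ):
  C: 784 − 1(179.5) = 604.5
  A: 0 + 1(179.5) = 179.5
  B: 1100 (inert)

180 mol/s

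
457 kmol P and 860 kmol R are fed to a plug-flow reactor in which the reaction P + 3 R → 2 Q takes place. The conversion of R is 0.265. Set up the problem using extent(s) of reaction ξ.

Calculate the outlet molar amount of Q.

R reacted = 0.265 × 860 = 227.9 kmol; ν_R = −3, so ξ = 227.9/3 = 75.97 kmol.
Outlet amounts (n = n₀ + ν ξ):
  P: 457 − 1(75.97) = 381
  R: 860 − 3(75.97) = 632.1
  Q: 0 + 2(75.97) = 151.9

152 kmol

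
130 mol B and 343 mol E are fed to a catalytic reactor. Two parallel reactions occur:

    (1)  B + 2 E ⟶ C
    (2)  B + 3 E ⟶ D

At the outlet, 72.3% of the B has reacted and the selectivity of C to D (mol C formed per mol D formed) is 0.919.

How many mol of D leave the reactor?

49 mol

Conversion of B: B consumed = 0.723 × 130 = 93.99 mol = 1ξ₁ + 1ξ₂.
Selectivity: 1ξ₁ / (1ξ₂) = 0.919 → ξ₁ = 0.919 ξ₂.
Substitute: (1·0.919 + 1) ξ₂ = 93.99 → ξ₂ = 48.98 mol, ξ₁ = 45.01 mol.
Outlet amounts (n = n₀ + Σ ν·ξ):
  B: 130 − 1(45.01) − 1(48.98) = 36.01
  E: 343 − 2(45.01) − 3(48.98) = 106
  C: 0 + 1(45.01) = 45.01
  D: 0 + 1(48.98) = 48.98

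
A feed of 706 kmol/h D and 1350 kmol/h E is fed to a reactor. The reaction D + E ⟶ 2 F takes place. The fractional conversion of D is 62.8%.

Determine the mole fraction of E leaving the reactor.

D reacted = 0.628 × 706 = 443.4 kmol/h; ν_D = −1, so ξ = 443.4/1 = 443.4 kmol/h.
Outlet amounts (n = n₀ + ν ξ):
  D: 706 − 1(443.4) = 262.6
  E: 1350 − 1(443.4) = 906.6
  F: 0 + 2(443.4) = 886.7
Total out = 2056 kmol/h; y_E = 906.6 / 2056 = 0.441.

0.441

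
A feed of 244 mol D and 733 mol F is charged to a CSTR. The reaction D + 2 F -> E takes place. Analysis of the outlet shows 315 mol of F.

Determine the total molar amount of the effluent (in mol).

559 mol

For F: n = n₀ − 2ξ → 315 = 733 − 2ξ, giving ξ = 209 mol.
Outlet amounts (n = n₀ + ν ξ):
  D: 244 − 1(209) = 35
  F: 733 − 2(209) = 315
  E: 0 + 1(209) = 209
Total out = 35 + 315 + 209 = 559 mol.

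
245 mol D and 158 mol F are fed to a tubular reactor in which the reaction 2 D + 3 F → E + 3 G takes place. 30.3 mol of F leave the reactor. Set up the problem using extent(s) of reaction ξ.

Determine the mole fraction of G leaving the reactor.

For F: n = n₀ − 3ξ → 30.3 = 158 − 3ξ, giving ξ = 42.57 mol.
Outlet amounts (n = n₀ + ν ξ):
  D: 245 − 2(42.57) = 159.9
  F: 158 − 3(42.57) = 30.3
  E: 0 + 1(42.57) = 42.57
  G: 0 + 3(42.57) = 127.7
Total out = 360.4 mol; y_G = 127.7 / 360.4 = 0.3543.

0.354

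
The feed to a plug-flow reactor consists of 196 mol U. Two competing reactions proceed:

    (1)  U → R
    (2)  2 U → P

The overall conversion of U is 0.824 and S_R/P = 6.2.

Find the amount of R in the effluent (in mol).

Conversion of U: U consumed = 0.824 × 196 = 161.5 mol = 1ξ₁ + 2ξ₂.
Selectivity: 1ξ₁ / (1ξ₂) = 6.2 → ξ₁ = 6.2 ξ₂.
Substitute: (1·6.2 + 2) ξ₂ = 161.5 → ξ₂ = 19.7 mol, ξ₁ = 122.1 mol.
Outlet amounts (n = n₀ + Σ ν·ξ):
  U: 196 − 1(122.1) − 2(19.7) = 34.5
  R: 0 + 1(122.1) = 122.1
  P: 0 + 1(19.7) = 19.7

122 mol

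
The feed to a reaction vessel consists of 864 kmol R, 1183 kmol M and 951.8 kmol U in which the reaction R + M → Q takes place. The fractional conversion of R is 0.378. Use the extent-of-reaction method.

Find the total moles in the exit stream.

R reacted = 0.378 × 864 = 326.6 kmol; ν_R = −1, so ξ = 326.6/1 = 326.6 kmol.
Outlet amounts (n = n₀ + ν ξ):
  R: 864 − 1(326.6) = 537.4
  M: 1183 − 1(326.6) = 856.4
  Q: 0 + 1(326.6) = 326.6
  U: 951.8 (inert)
Total out = 537.4 + 856.4 + 326.6 + 951.8 = 2672 kmol.

2670 kmol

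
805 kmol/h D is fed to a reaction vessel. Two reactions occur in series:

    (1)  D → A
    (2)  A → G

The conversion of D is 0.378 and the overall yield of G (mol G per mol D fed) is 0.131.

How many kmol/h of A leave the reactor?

Conversion of D: D consumed = 1ξ₁ = 0.378 × 805 → ξ₁ = 304.3 kmol/h.
Yield of G: 1ξ₂ / 805 = 0.131 → ξ₂ = 105.5 kmol/h.
Outlet amounts (n = n₀ + Σ ν·ξ):
  D: 805 − 1(304.3) = 500.7
  A: 0 + 1(304.3) − 1(105.5) = 198.8
  G: 0 + 1(105.5) = 105.5

199 kmol/h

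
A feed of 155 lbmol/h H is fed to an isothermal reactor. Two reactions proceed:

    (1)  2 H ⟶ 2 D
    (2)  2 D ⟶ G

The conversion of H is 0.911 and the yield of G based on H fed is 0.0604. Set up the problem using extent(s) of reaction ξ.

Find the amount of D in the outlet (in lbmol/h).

Conversion of H: H consumed = 2ξ₁ = 0.911 × 155 → ξ₁ = 70.6 lbmol/h.
Yield of G: 1ξ₂ / 155 = 0.0604 → ξ₂ = 9.362 lbmol/h.
Outlet amounts (n = n₀ + Σ ν·ξ):
  H: 155 − 2(70.6) = 13.79
  D: 0 + 2(70.6) − 2(9.362) = 122.5
  G: 0 + 1(9.362) = 9.362

122 lbmol/h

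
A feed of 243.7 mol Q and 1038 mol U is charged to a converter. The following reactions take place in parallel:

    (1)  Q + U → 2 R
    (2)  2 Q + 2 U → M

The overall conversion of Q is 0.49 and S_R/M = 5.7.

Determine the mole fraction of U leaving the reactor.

Conversion of Q: Q consumed = 0.49 × 243.7 = 119.4 mol = 1ξ₁ + 2ξ₂.
Selectivity: 2ξ₁ / (1ξ₂) = 5.7 → ξ₁ = 2.85 ξ₂.
Substitute: (1·2.85 + 2) ξ₂ = 119.4 → ξ₂ = 24.62 mol, ξ₁ = 70.17 mol.
Outlet amounts (n = n₀ + Σ ν·ξ):
  Q: 243.7 − 1(70.17) − 2(24.62) = 124.3
  U: 1038 − 1(70.17) − 2(24.62) = 918.6
  R: 0 + 2(70.17) = 140.3
  M: 0 + 1(24.62) = 24.62
Total out = 1208 mol; y_U = 918.6 / 1208 = 0.7605.

0.761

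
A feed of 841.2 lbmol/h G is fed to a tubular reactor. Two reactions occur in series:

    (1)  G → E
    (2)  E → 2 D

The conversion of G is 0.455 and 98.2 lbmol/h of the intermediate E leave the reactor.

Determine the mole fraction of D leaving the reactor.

0.506

Conversion of G: G consumed = 1ξ₁ = 0.455 × 841.2 → ξ₁ = 382.7 lbmol/h.
E balance: n_E = 0 + 1ξ₁ − 1ξ₂ = 98.2 → ξ₂ = (1·382.7 − 98.2)/1 = 284.5 lbmol/h.
Outlet amounts (n = n₀ + Σ ν·ξ):
  G: 841.2 − 1(382.7) = 458.5
  E: 0 + 1(382.7) − 1(284.5) = 98.2
  D: 0 + 2(284.5) = 569.1
Total out = 1126 lbmol/h; y_D = 569.1 / 1126 = 0.5055.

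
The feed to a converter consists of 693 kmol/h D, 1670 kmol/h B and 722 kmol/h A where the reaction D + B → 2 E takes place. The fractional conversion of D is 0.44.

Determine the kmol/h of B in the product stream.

D reacted = 0.44 × 693 = 304.9 kmol/h; ν_D = −1, so ξ = 304.9/1 = 304.9 kmol/h.
Outlet amounts (n = n₀ + ν ξ):
  D: 693 − 1(304.9) = 388.1
  B: 1670 − 1(304.9) = 1365
  E: 0 + 2(304.9) = 609.8
  A: 722 (inert)

1370 kmol/h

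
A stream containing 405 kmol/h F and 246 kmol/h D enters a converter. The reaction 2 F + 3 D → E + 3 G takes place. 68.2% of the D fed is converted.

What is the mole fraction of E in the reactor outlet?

D reacted = 0.682 × 246 = 167.8 kmol/h; ν_D = −3, so ξ = 167.8/3 = 55.92 kmol/h.
Outlet amounts (n = n₀ + ν ξ):
  F: 405 − 2(55.92) = 293.2
  D: 246 − 3(55.92) = 78.23
  E: 0 + 1(55.92) = 55.92
  G: 0 + 3(55.92) = 167.8
Total out = 595.1 kmol/h; y_E = 55.92 / 595.1 = 0.09398.

0.094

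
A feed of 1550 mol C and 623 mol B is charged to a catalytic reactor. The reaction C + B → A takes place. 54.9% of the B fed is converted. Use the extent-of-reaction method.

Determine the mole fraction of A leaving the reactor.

0.187

B reacted = 0.549 × 623 = 342 mol; ν_B = −1, so ξ = 342/1 = 342 mol.
Outlet amounts (n = n₀ + ν ξ):
  C: 1550 − 1(342) = 1208
  B: 623 − 1(342) = 281
  A: 0 + 1(342) = 342
Total out = 1831 mol; y_A = 342 / 1831 = 0.1868.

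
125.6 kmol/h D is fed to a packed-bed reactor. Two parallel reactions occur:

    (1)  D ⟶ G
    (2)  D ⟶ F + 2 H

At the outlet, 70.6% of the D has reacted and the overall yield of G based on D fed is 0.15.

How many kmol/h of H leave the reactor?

140 kmol/h

Yield of G: 1ξ₁ / 125.6 = 0.15 → ξ₁ = 18.84 kmol/h.
Conversion of D: 1ξ₁ + 1ξ₂ = 0.706 × 125.6 = 88.67 → ξ₂ = 69.83 kmol/h.
Outlet amounts (n = n₀ + Σ ν·ξ):
  D: 125.6 − 1(18.84) − 1(69.83) = 36.93
  G: 0 + 1(18.84) = 18.84
  F: 0 + 1(69.83) = 69.83
  H: 0 + 2(69.83) = 139.7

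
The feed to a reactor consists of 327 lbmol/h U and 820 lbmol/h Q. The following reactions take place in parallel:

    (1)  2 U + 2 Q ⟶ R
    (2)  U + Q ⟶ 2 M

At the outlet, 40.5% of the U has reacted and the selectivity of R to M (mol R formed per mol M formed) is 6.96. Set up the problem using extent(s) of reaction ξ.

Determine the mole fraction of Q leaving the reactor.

0.72

Conversion of U: U consumed = 0.405 × 327 = 132.4 lbmol/h = 2ξ₁ + 1ξ₂.
Selectivity: 1ξ₁ / (2ξ₂) = 6.96 → ξ₁ = 13.92 ξ₂.
Substitute: (2·13.92 + 1) ξ₂ = 132.4 → ξ₂ = 4.592 lbmol/h, ξ₁ = 63.92 lbmol/h.
Outlet amounts (n = n₀ + Σ ν·ξ):
  U: 327 − 2(63.92) − 1(4.592) = 194.6
  Q: 820 − 2(63.92) − 1(4.592) = 687.6
  R: 0 + 1(63.92) = 63.92
  M: 0 + 2(4.592) = 9.184
Total out = 955.2 lbmol/h; y_Q = 687.6 / 955.2 = 0.7198.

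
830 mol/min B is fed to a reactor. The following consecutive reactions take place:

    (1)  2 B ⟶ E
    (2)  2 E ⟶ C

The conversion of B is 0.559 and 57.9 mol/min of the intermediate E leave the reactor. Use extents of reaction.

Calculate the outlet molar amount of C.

Conversion of B: B consumed = 2ξ₁ = 0.559 × 830 → ξ₁ = 232 mol/min.
E balance: n_E = 0 + 1ξ₁ − 2ξ₂ = 57.9 → ξ₂ = (1·232 − 57.9)/2 = 87.04 mol/min.
Outlet amounts (n = n₀ + Σ ν·ξ):
  B: 830 − 2(232) = 366
  E: 0 + 1(232) − 2(87.04) = 57.9
  C: 0 + 1(87.04) = 87.04

87 mol/min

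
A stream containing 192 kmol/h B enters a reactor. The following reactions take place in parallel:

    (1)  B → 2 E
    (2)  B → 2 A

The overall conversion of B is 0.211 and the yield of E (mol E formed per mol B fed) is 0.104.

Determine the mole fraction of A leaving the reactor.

0.263

Yield of E: 2ξ₁ / 192 = 0.104 → ξ₁ = 9.984 kmol/h.
Conversion of B: 1ξ₁ + 1ξ₂ = 0.211 × 192 = 40.51 → ξ₂ = 30.53 kmol/h.
Outlet amounts (n = n₀ + Σ ν·ξ):
  B: 192 − 1(9.984) − 1(30.53) = 151.5
  E: 0 + 2(9.984) = 19.97
  A: 0 + 2(30.53) = 61.06
Total out = 232.5 kmol/h; y_A = 61.06 / 232.5 = 0.2626.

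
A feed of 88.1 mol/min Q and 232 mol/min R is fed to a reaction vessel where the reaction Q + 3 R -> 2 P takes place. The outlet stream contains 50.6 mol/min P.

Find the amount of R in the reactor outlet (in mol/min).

For P: n = n₀ + 2ξ → 50.6 = 0 + 2ξ, giving ξ = 25.3 mol/min.
Outlet amounts (n = n₀ + ν ξ):
  Q: 88.1 − 1(25.3) = 62.8
  R: 232 − 3(25.3) = 156.1
  P: 0 + 2(25.3) = 50.6

156 mol/min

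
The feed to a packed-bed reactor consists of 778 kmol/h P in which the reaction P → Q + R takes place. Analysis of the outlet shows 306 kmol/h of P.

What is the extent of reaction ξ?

For P: n = n₀ − 1ξ → 306 = 778 − 1ξ, giving ξ = 472 kmol/h.
Outlet amounts (n = n₀ + ν ξ):
  P: 778 − 1(472) = 306
  Q: 0 + 1(472) = 472
  R: 0 + 1(472) = 472

ξ = 472 kmol/h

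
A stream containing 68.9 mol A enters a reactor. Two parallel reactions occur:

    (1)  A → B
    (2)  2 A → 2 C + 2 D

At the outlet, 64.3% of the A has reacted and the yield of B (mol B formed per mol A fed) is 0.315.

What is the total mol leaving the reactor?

91.5 mol

Yield of B: 1ξ₁ / 68.9 = 0.315 → ξ₁ = 21.7 mol.
Conversion of A: 1ξ₁ + 2ξ₂ = 0.643 × 68.9 = 44.3 → ξ₂ = 11.3 mol.
Outlet amounts (n = n₀ + Σ ν·ξ):
  A: 68.9 − 1(21.7) − 2(11.3) = 24.6
  B: 0 + 1(21.7) = 21.7
  C: 0 + 2(11.3) = 22.6
  D: 0 + 2(11.3) = 22.6
Total out = 24.6 + 21.7 + 22.6 + 22.6 = 91.5 mol.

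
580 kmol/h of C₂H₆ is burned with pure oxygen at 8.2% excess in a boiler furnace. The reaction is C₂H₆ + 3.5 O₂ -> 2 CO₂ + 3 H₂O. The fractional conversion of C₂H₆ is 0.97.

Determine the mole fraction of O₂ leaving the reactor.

Stoichiometric O₂ = 3.5 × 580 = 2030 kmol/h; O₂ fed = 2030 × 1.082 = 2196 kmol/h.
Fuel reacted = 0.97 × 580 → ξ = 562.6 kmol/h.
Outlet (n = n₀ + ν ξ):
  C₂H₆: 580 − 1(562.6) = 17.4
  O₂: 2196 − 3.5(562.6) = 227.4
  CO₂: 0 + 2(562.6) = 1125
  H₂O: 0 + 3(562.6) = 1688
Total out = 3058 kmol/h; y_O₂ = 227.4 / 3058 = 0.07436.

0.0744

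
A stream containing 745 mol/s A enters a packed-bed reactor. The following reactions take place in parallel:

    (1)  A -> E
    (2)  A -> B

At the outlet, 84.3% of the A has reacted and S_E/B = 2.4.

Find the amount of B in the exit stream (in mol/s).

185 mol/s

Conversion of A: A consumed = 0.843 × 745 = 628 mol/s = 1ξ₁ + 1ξ₂.
Selectivity: 1ξ₁ / (1ξ₂) = 2.4 → ξ₁ = 2.4 ξ₂.
Substitute: (1·2.4 + 1) ξ₂ = 628 → ξ₂ = 184.7 mol/s, ξ₁ = 443.3 mol/s.
Outlet amounts (n = n₀ + Σ ν·ξ):
  A: 745 − 1(443.3) − 1(184.7) = 117
  E: 0 + 1(443.3) = 443.3
  B: 0 + 1(184.7) = 184.7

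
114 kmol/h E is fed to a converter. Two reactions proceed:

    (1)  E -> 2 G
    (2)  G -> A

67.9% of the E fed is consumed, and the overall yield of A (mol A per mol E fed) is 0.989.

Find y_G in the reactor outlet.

0.22

Conversion of E: E consumed = 1ξ₁ = 0.679 × 114 → ξ₁ = 77.41 kmol/h.
Yield of A: 1ξ₂ / 114 = 0.989 → ξ₂ = 112.7 kmol/h.
Outlet amounts (n = n₀ + Σ ν·ξ):
  E: 114 − 1(77.41) = 36.59
  G: 0 + 2(77.41) − 1(112.7) = 42.07
  A: 0 + 1(112.7) = 112.7
Total out = 191.4 kmol/h; y_G = 42.07 / 191.4 = 0.2198.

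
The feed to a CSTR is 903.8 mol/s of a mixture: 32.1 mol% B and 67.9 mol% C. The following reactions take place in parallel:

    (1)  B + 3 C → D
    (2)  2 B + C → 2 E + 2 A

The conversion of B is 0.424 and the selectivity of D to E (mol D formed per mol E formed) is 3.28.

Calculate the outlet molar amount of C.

316 mol/s

Conversion of B: B consumed = 0.424 × 290.1 = 123 mol/s = 1ξ₁ + 2ξ₂.
Selectivity: 1ξ₁ / (2ξ₂) = 3.28 → ξ₁ = 6.56 ξ₂.
Substitute: (1·6.56 + 2) ξ₂ = 123 → ξ₂ = 14.37 mol/s, ξ₁ = 94.27 mol/s.
Outlet amounts (n = n₀ + Σ ν·ξ):
  B: 290.1 − 1(94.27) − 2(14.37) = 167.1
  C: 613.7 − 3(94.27) − 1(14.37) = 316.5
  D: 0 + 1(94.27) = 94.27
  E: 0 + 2(14.37) = 28.74
  A: 0 + 2(14.37) = 28.74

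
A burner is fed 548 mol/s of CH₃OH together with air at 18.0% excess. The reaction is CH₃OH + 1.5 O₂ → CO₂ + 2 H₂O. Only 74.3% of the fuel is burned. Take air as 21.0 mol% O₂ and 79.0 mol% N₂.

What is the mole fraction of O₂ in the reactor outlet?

Stoichiometric O₂ = 1.5 × 548 = 822 mol/s; O₂ fed = 822 × 1.180 = 970 mol/s.
N₂ fed = 970 × 79/21 = 3649 mol/s.
Fuel reacted = 0.743 × 548 → ξ = 407.2 mol/s.
Outlet (n = n₀ + ν ξ):
  CH₃OH: 548 − 1(407.2) = 140.8
  O₂: 970 − 1.5(407.2) = 359.2
  N₂: 3649 (inert)
  CO₂: 0 + 1(407.2) = 407.2
  H₂O: 0 + 2(407.2) = 814.3
Total out = 5370 mol/s; y_O₂ = 359.2 / 5370 = 0.06689.

0.0669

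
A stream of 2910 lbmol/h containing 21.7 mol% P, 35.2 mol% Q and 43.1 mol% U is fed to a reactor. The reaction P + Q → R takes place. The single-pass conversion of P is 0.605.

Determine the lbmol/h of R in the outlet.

P reacted = 0.605 × 631.5 = 382 lbmol/h; ν_P = −1, so ξ = 382/1 = 382 lbmol/h.
Outlet amounts (n = n₀ + ν ξ):
  P: 631.5 − 1(382) = 249.4
  Q: 1024 − 1(382) = 642.3
  R: 0 + 1(382) = 382
  U: 1254 (inert)

382 lbmol/h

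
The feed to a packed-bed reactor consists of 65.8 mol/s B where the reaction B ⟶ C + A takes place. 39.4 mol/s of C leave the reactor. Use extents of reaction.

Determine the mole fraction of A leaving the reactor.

For C: n = n₀ + 1ξ → 39.4 = 0 + 1ξ, giving ξ = 39.4 mol/s.
Outlet amounts (n = n₀ + ν ξ):
  B: 65.8 − 1(39.4) = 26.4
  C: 0 + 1(39.4) = 39.4
  A: 0 + 1(39.4) = 39.4
Total out = 105.2 mol/s; y_A = 39.4 / 105.2 = 0.3745.

0.375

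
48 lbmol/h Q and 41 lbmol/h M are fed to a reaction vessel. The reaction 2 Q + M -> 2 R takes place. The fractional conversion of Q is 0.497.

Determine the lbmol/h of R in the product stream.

23.9 lbmol/h

Q reacted = 0.497 × 48 = 23.86 lbmol/h; ν_Q = −2, so ξ = 23.86/2 = 11.93 lbmol/h.
Outlet amounts (n = n₀ + ν ξ):
  Q: 48 − 2(11.93) = 24.14
  M: 41 − 1(11.93) = 29.07
  R: 0 + 2(11.93) = 23.86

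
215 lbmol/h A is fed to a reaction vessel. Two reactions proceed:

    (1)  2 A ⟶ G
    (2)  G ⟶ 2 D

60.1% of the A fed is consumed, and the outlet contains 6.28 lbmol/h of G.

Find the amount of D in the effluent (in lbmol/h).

Conversion of A: A consumed = 2ξ₁ = 0.601 × 215 → ξ₁ = 64.61 lbmol/h.
G balance: n_G = 0 + 1ξ₁ − 1ξ₂ = 6.28 → ξ₂ = (1·64.61 − 6.28)/1 = 58.33 lbmol/h.
Outlet amounts (n = n₀ + Σ ν·ξ):
  A: 215 − 2(64.61) = 85.78
  G: 0 + 1(64.61) − 1(58.33) = 6.28
  D: 0 + 2(58.33) = 116.7

117 lbmol/h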